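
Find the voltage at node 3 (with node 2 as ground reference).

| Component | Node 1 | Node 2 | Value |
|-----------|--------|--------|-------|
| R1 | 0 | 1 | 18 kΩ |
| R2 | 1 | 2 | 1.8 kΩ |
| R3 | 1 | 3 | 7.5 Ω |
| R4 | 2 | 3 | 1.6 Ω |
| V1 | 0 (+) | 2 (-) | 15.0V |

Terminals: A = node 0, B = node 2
Nodal analysis, taking node 2 as the 0 V reference.
Source V1 fixes V_0 = 15 V.
KCL at each unknown node (sum of currents leaving = 0; resistances in Ω):
  Node 1: (V_1 - 15)/18000 + (V_1 - 0)/1800 + (V_1 - V_3)/7.5 = 0
  Node 3: (V_3 - V_1)/7.5 + (V_3 - 0)/1.6 = 0
Collecting terms (coefficients in siemens):
  0.1339·V_1 - 0.1333·V_3 = 0.0008333
  0.7583·V_3 - 0.1333·V_1 = 0
Determinant D = (0.1339)(0.7583) - (-0.1333)(-0.1333) = 0.0838
V_1 = [(0.0008333)(0.7583) - (-0.1333)(0)]/D = 0.007541 V
V_3 = [(0.1339)(0) - (0.0008333)(-0.1333)]/D = 0.001326 V
The requested potential is V_3 = 0.001326 V.

Final answer: V_3 = 0.001326 V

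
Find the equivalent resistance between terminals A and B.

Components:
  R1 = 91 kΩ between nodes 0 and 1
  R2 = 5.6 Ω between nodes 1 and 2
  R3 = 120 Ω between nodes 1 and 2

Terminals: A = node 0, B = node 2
Reduce the network between node 0 (A) and node 2 (B) by series/parallel combination:
  Rp1 = R2 ‖ R3 (parallel, both between nodes 1 and 2) = 1/(1/5.6 + 1/120) = 5.35 Ω
  Rs1 = R1 + Rp1 (series, joined only at node 1) = 91000 + 5.35 = 91010 Ω
R_eq = 91.01 kΩ

Final answer: 91.01 kΩ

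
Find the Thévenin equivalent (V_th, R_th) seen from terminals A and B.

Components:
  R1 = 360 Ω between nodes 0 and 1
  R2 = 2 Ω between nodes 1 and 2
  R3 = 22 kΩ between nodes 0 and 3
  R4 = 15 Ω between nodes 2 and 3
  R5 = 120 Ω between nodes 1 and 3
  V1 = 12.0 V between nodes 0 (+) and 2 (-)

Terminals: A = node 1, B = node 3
Step 1 — V_th is the open-circuit voltage V_A - V_B (nothing connected across the terminals).
Nodal analysis, taking node 2 as the 0 V reference.
Source V1 fixes V_0 = 12 V.
KCL at each unknown node (sum of currents leaving = 0; resistances in Ω):
  Node 1: (V_1 - 12)/360 + (V_1 - 0)/2 + (V_1 - V_3)/120 = 0
  Node 3: (V_3 - 12)/22000 + (V_3 - 0)/15 + (V_3 - V_1)/120 = 0
Collecting terms (coefficients in siemens):
  0.5111·V_1 - 0.008333·V_3 = 0.03333
  0.07505·V_3 - 0.008333·V_1 = 0.0005455
Determinant D = (0.5111)(0.07505) - (-0.008333)(-0.008333) = 0.03829
V_1 = [(0.03333)(0.07505) - (-0.008333)(0.0005455)]/D = 0.06545 V
V_3 = [(0.5111)(0.0005455) - (0.03333)(-0.008333)]/D = 0.01454 V
V_th = V_1 - V_3 = 0.06545 - 0.01454 = 0.05092 V
Step 2 — R_th: zero the source — replace V1 by a short circuit (node 2 merges into node 0) — and find the resistance seen between A (node 1) and B (node 3).
Reduce the network between node 1 (A) and node 3 (B) by series/parallel combination:
  Rp1 = R1 ‖ R2 (parallel, both between nodes 0 and 1) = 1/(1/360 + 1/2) = 1.989 Ω
  Rp2 = R3 ‖ R4 (parallel, both between nodes 0 and 3) = 1/(1/22000 + 1/15) = 14.99 Ω
  Rs1 = Rp1 + Rp2 (series, joined only at node 0) = 1.989 + 14.99 = 16.98 Ω
  Rp3 = R5 ‖ Rs1 (parallel, both between nodes 1 and 3) = 1/(1/120 + 1/16.98) = 14.87 Ω
R_th = 14.87 Ω

Final answer: V_th = 0.05092 V, R_th = 14.87 Ω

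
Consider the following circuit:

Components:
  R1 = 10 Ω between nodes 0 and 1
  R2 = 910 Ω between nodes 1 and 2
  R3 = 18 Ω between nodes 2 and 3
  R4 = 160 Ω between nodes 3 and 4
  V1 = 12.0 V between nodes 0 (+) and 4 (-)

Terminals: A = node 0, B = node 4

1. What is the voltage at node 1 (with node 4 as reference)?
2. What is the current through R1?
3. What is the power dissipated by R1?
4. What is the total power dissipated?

Nodal analysis, taking node 4 as the 0 V reference.
Source V1 fixes V_0 = 12 V.
KCL at each unknown node (sum of currents leaving = 0; resistances in Ω):
  Node 1: (V_1 - 12)/10 + (V_1 - V_2)/910 = 0
  Node 2: (V_2 - V_1)/910 + (V_2 - V_3)/18 = 0
  Node 3: (V_3 - V_2)/18 + (V_3 - 0)/160 = 0
Collecting terms (coefficients in siemens):
  0.1011·V_1 - 0.001099·V_2 = 1.2
  0.05665·V_2 - 0.001099·V_1 - 0.05556·V_3 = 0
  0.06181·V_3 - 0.05556·V_2 = 0
Solving these 3 simultaneous equations (Gaussian elimination) gives:
  V_1 = 11.89 V, V_2 = 1.945 V, V_3 = 1.749 V
Part 1:
  Read off the nodal solution: V_1 = 11.89 V
Part 2:
  I_R1 = (V_0 - V_1)/R1 = (12 - 11.89)/10 = 0.01093 A
  Magnitude: I_R1 = 0.01093 A
Part 3:
  I_R1 = (V_0 - V_1)/R1 = (12 - 11.89)/10 = 0.01093 A
  P_R1 = I_R1² × R1 = (0.01093)² × 10 = 0.001194 W
Part 4:
  Power in each resistor, P = (ΔV)²/R:
    P_R1 = (12 - 11.89)²/10 = 0.001194 W
    P_R2 = (11.89 - 1.945)²/910 = 0.1087 W
    P_R3 = (1.945 - 1.749)²/18 = 0.00215 W
    P_R4 = (1.749 - 0)²/160 = 0.01911 W
  P_total = P_R1 + P_R2 + P_R3 + P_R4 = 0.1311 W

Final answers:
1. V_1 = 11.89 V
2. I_R1 = 0.01093 A
3. P_R1 = 0.001194 W
4. P_total = 0.1311 W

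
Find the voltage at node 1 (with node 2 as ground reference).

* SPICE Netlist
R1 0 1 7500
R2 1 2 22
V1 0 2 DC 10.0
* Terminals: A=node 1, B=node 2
Nodal analysis, taking node 2 as the 0 V reference.
Source V1 fixes V_0 = 10 V.
KCL at each unknown node (sum of currents leaving = 0; resistances in Ω):
  Node 1: (V_1 - 10)/7500 + (V_1 - 0)/22 = 0
Collecting terms: 0.04559 × V_1 = 0.001333  =>  V_1 = 0.02925 V
The requested potential is V_1 = 0.02925 V.

Final answer: V_1 = 0.02925 V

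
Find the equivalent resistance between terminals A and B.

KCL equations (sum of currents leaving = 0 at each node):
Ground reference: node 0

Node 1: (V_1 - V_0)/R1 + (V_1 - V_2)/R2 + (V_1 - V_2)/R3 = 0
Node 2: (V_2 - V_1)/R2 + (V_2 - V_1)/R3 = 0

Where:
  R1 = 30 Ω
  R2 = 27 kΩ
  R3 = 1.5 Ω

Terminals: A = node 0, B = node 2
Reduce the network between node 0 (A) and node 2 (B) by series/parallel combination:
  Rp1 = R2 ‖ R3 (parallel, both between nodes 1 and 2) = 1/(1/27000 + 1/1.5) = 1.5 Ω
  Rs1 = R1 + Rp1 (series, joined only at node 1) = 30 + 1.5 = 31.5 Ω
R_eq = 31.5 Ω

Final answer: 31.5 Ω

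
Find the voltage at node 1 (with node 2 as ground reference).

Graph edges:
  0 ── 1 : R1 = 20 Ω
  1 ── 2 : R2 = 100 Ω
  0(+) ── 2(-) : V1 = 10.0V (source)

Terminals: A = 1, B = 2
Nodal analysis, taking node 2 as the 0 V reference.
Source V1 fixes V_0 = 10 V.
KCL at each unknown node (sum of currents leaving = 0; resistances in Ω):
  Node 1: (V_1 - 10)/20 + (V_1 - 0)/100 = 0
Collecting terms: 0.06 × V_1 = 0.5  =>  V_1 = 8.333 V
The requested potential is V_1 = 8.333 V.

Final answer: V_1 = 8.333 V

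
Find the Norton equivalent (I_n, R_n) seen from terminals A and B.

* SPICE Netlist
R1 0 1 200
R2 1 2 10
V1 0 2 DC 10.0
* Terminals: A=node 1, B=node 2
Find the Thévenin equivalent first; then I_n = V_th/R_th and R_n = R_th.
Step 1 — V_th is the open-circuit voltage V_A - V_B (nothing connected across the terminals).
Nodal analysis, taking node 2 as the 0 V reference.
Source V1 fixes V_0 = 10 V.
KCL at each unknown node (sum of currents leaving = 0; resistances in Ω):
  Node 1: (V_1 - 10)/200 + (V_1 - 0)/10 = 0
Collecting terms: 0.105 × V_1 = 0.05  =>  V_1 = 0.4762 V
V_th = V_1 - V_2 = 0.4762 - 0 = 0.4762 V
Step 2 — R_th: zero the source — replace V1 by a short circuit (node 2 merges into node 0) — and find the resistance seen between A (node 1) and B (node 0).
Reduce the network between node 1 (A) and node 0 (B) by series/parallel combination:
  Rp1 = R1 ‖ R2 (parallel, both between nodes 0 and 1) = 1/(1/200 + 1/10) = 9.524 Ω
R_th = 9.524 Ω
I_n = V_th/R_th = 0.4762/9.524 = 0.05 A, and R_n = R_th = 9.524 Ω

Final answer: I_n = 0.05 A, R_n = 9.524 Ω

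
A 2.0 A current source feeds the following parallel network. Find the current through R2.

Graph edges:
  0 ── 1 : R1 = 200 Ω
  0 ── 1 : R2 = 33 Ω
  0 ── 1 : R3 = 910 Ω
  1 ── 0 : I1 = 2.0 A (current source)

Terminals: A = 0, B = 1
All resistors sit directly between nodes 0 and 1, so they are in parallel and share one voltage V; the full source current 2 A splits among them.
1/R_par = 1/200 + 1/33 + 1/910 = 0.0364 S  =>  R_par = 27.47 Ω
V = I × R_par = 2 × 27.47 = 54.94 V
I_R2 = V/R2 = 54.94/33 = 1.665 A

Final answer: 1.665 A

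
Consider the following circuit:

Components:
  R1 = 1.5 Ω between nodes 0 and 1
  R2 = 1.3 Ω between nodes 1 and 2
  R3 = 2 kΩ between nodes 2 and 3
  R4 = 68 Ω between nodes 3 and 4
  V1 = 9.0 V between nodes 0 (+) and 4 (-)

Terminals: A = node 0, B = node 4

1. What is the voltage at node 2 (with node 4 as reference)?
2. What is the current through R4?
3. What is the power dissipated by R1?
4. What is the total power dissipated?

Nodal analysis, taking node 4 as the 0 V reference.
Source V1 fixes V_0 = 9 V.
KCL at each unknown node (sum of currents leaving = 0; resistances in Ω):
  Node 1: (V_1 - 9)/1.5 + (V_1 - V_2)/1.3 = 0
  Node 2: (V_2 - V_1)/1.3 + (V_2 - V_3)/2000 = 0
  Node 3: (V_3 - V_2)/2000 + (V_3 - 0)/68 = 0
Collecting terms (coefficients in siemens):
  1.436·V_1 - 0.7692·V_2 = 6
  0.7697·V_2 - 0.7692·V_1 - 0.0005·V_3 = 0
  0.01521·V_3 - 0.0005·V_2 = 0
Solving these 3 simultaneous equations (Gaussian elimination) gives:
  V_1 = 8.993 V, V_2 = 8.988 V, V_3 = 0.2955 V
Part 1:
  Read off the nodal solution: V_2 = 8.988 V
Part 2:
  I_R4 = (V_3 - V_4)/R4 = (0.2955 - 0)/68 = 0.004346 A
  Magnitude: I_R4 = 0.004346 A
Part 3:
  I_R1 = (V_0 - V_1)/R1 = (9 - 8.993)/1.5 = 0.004346 A
  P_R1 = I_R1² × R1 = (0.004346)² × 1.5 = 0.00002833 W
Part 4:
  Power in each resistor, P = (ΔV)²/R:
    P_R1 = (9 - 8.993)²/1.5 = 0.00002833 W
    P_R2 = (8.993 - 8.988)²/1.3 = 0.00002456 W
    P_R3 = (8.988 - 0.2955)²/2000 = 0.03778 W
    P_R4 = (0.2955 - 0)²/68 = 0.001284 W
  P_total = P_R1 + P_R2 + P_R3 + P_R4 = 0.03912 W

Final answers:
1. V_2 = 8.988 V
2. I_R4 = 0.004346 A
3. P_R1 = 2.833e-05 W
4. P_total = 0.03912 W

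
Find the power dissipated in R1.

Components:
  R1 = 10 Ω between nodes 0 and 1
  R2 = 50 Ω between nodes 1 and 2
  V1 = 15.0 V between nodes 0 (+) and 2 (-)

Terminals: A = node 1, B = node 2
Nodal analysis, taking node 2 as the 0 V reference.
Source V1 fixes V_0 = 15 V.
KCL at each unknown node (sum of currents leaving = 0; resistances in Ω):
  Node 1: (V_1 - 15)/10 + (V_1 - 0)/50 = 0
Collecting terms: 0.12 × V_1 = 1.5  =>  V_1 = 12.5 V
I_R1 = (V_0 - V_1)/R1 = (15 - 12.5)/10 = 0.25 A
P_R1 = I_R1² × R1 = (0.25)² × 10 = 0.625 W

Final answer: 0.625 W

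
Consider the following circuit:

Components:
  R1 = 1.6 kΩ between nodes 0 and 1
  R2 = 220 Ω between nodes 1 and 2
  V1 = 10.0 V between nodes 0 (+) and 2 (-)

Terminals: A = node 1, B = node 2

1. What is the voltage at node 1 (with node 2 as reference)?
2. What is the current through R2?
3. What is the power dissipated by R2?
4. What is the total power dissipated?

Nodal analysis, taking node 2 as the 0 V reference.
Source V1 fixes V_0 = 10 V.
KCL at each unknown node (sum of currents leaving = 0; resistances in Ω):
  Node 1: (V_1 - 10)/1600 + (V_1 - 0)/220 = 0
Collecting terms: 0.00517 × V_1 = 0.00625  =>  V_1 = 1.209 V
Part 1:
  Read off the nodal solution: V_1 = 1.209 V
Part 2:
  I_R2 = (V_1 - V_2)/R2 = (1.209 - 0)/220 = 0.005495 A
  Magnitude: I_R2 = 0.005495 A
Part 3:
  I_R2 = (V_1 - V_2)/R2 = (1.209 - 0)/220 = 0.005495 A
  P_R2 = I_R2² × R2 = (0.005495)² × 220 = 0.006642 W
Part 4:
  Power in each resistor, P = (ΔV)²/R:
    P_R1 = (10 - 1.209)²/1600 = 0.0483 W
    P_R2 = (1.209 - 0)²/220 = 0.006642 W
  P_total = P_R1 + P_R2 = 0.05495 W

Final answers:
1. V_1 = 1.209 V
2. I_R2 = 0.005495 A
3. P_R2 = 0.006642 W
4. P_total = 0.05495 W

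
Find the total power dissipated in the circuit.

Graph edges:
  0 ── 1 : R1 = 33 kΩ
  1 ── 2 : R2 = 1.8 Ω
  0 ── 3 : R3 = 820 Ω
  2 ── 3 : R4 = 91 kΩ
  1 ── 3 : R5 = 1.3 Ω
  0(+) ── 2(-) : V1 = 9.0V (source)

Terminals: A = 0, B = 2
Nodal analysis, taking node 2 as the 0 V reference.
Source V1 fixes V_0 = 9 V.
KCL at each unknown node (sum of currents leaving = 0; resistances in Ω):
  Node 1: (V_1 - 9)/33000 + (V_1 - 0)/1.8 + (V_1 - V_3)/1.3 = 0
  Node 3: (V_3 - 9)/820 + (V_3 - 0)/91000 + (V_3 - V_1)/1.3 = 0
Collecting terms (coefficients in siemens):
  1.325·V_1 - 0.7692·V_3 = 0.0002727
  0.7705·V_3 - 0.7692·V_1 = 0.01098
Determinant D = (1.325)(0.7705) - (-0.7692)(-0.7692) = 0.429
V_1 = [(0.0002727)(0.7705) - (-0.7692)(0.01098)]/D = 0.02017 V
V_3 = [(1.325)(0.01098) - (0.0002727)(-0.7692)]/D = 0.03438 V
Power in each resistor, P = (ΔV)²/R:
  P_R1 = (9 - 0.02017)²/33000 = 0.002444 W
  P_R2 = (0.02017 - 0)²/1.8 = 0.000226 W
  P_R3 = (9 - 0.03438)²/820 = 0.09803 W
  P_R4 = (0 - 0.03438)²/91000 = 0.00000001299 W
  P_R5 = (0.02017 - 0.03438)²/1.3 = 0.0001554 W
P_total = P_R1 + P_R2 + P_R3 + P_R4 + P_R5 = 0.1009 W

Final answer: 0.1009 W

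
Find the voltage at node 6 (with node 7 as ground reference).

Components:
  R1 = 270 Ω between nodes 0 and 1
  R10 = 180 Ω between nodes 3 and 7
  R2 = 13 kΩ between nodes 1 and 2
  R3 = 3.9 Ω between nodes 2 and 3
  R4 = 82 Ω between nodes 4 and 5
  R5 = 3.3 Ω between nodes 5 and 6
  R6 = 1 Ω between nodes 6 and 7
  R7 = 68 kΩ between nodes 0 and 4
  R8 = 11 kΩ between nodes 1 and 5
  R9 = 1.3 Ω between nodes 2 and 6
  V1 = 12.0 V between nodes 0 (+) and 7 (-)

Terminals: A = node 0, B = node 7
Nodal analysis, taking node 7 as the 0 V reference.
Source V1 fixes V_0 = 12 V.
KCL at each unknown node (sum of currents leaving = 0; resistances in Ω):
  Node 1: (V_1 - 12)/270 + (V_1 - V_2)/13000 + (V_1 - V_5)/11000 = 0
  Node 2: (V_2 - V_1)/13000 + (V_2 - V_3)/3.9 + (V_2 - V_6)/1.3 = 0
  Node 3: (V_3 - V_2)/3.9 + (V_3 - 0)/180 = 0
  Node 4: (V_4 - V_5)/82 + (V_4 - 12)/68000 = 0
  Node 5: (V_5 - V_4)/82 + (V_5 - V_6)/3.3 + (V_5 - V_1)/11000 = 0
  Node 6: (V_6 - V_5)/3.3 + (V_6 - 0)/1 + (V_6 - V_2)/1.3 = 0
Collecting terms (coefficients in siemens):
  0.003872·V_1 - 0.00007692·V_2 - 0.00009091·V_5 = 0.04444
  1.026·V_2 - 0.00007692·V_1 - 0.2564·V_3 - 0.7692·V_6 = 0
  0.262·V_3 - 0.2564·V_2 = 0
  0.01221·V_4 - 0.0122·V_5 = 0.0001765
  0.3153·V_5 - 0.00009091·V_1 - 0.0122·V_4 - 0.303·V_6 = 0
  2.072·V_6 - 0.7692·V_2 - 0.303·V_5 = 0
Solving these 6 simultaneous equations (Gaussian elimination) gives:
  V_1 = 11.48 V, V_2 = 0.00321 V, V_3 = 0.003142 V, V_4 = 0.02055 V
  V_5 = 0.006108 V, V_6 = 0.002085 V
The requested potential is V_6 = 0.002085 V.

Final answer: V_6 = 0.002085 V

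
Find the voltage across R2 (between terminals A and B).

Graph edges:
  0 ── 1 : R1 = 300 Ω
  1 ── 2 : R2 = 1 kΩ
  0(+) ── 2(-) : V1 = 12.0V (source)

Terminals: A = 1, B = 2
R1 and R2 are in series across V1 (node 0 → node 1 → node 2), and the output A–B is taken across R2, so this is a voltage divider.
Series current: I = V1/(R1 + R2) = 12/(300 + 1000) = 12/1300 = 0.009231 A
V_R2 = I × R2 = V1 × R2/(R1 + R2) = 12 × 1000/1300 = 9.231 V

Final answer: 9.231 V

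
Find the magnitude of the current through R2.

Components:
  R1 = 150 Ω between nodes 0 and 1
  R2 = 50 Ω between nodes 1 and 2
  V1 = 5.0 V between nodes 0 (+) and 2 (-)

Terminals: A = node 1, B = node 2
Nodal analysis, taking node 2 as the 0 V reference.
Source V1 fixes V_0 = 5 V.
KCL at each unknown node (sum of currents leaving = 0; resistances in Ω):
  Node 1: (V_1 - 5)/150 + (V_1 - 0)/50 = 0
Collecting terms: 0.02667 × V_1 = 0.03333  =>  V_1 = 1.25 V
I_R2 = (V_1 - V_2)/R2 = (1.25 - 0)/50 = 0.025 A
|I_R2| = 0.025 A

Final answer: |I_R2| = 0.025 A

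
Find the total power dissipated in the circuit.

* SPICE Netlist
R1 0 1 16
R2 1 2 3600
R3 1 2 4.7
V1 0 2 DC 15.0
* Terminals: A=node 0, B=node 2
Nodal analysis, taking node 2 as the 0 V reference.
Source V1 fixes V_0 = 15 V.
KCL at each unknown node (sum of currents leaving = 0; resistances in Ω):
  Node 1: (V_1 - 15)/16 + (V_1 - 0)/3600 + (V_1 - 0)/4.7 = 0
Collecting terms: 0.2755 × V_1 = 0.9375  =>  V_1 = 3.402 V
Power in each resistor, P = (ΔV)²/R:
  P_R1 = (15 - 3.402)²/16 = 8.407 W
  P_R2 = (3.402 - 0)²/3600 = 0.003216 W
  P_R3 = (3.402 - 0)²/4.7 = 2.463 W
P_total = P_R1 + P_R2 + P_R3 = 10.87 W

Final answer: 10.87 W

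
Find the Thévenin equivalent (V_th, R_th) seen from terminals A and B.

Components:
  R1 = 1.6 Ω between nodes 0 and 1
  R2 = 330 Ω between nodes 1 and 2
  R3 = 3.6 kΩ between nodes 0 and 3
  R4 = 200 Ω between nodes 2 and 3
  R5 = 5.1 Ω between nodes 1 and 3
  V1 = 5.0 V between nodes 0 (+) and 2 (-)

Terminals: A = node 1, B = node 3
Step 1 — V_th is the open-circuit voltage V_A - V_B (nothing connected across the terminals).
Nodal analysis, taking node 2 as the 0 V reference.
Source V1 fixes V_0 = 5 V.
KCL at each unknown node (sum of currents leaving = 0; resistances in Ω):
  Node 1: (V_1 - 5)/1.6 + (V_1 - 0)/330 + (V_1 - V_3)/5.1 = 0
  Node 3: (V_3 - 5)/3600 + (V_3 - 0)/200 + (V_3 - V_1)/5.1 = 0
Collecting terms (coefficients in siemens):
  0.8241·V_1 - 0.1961·V_3 = 3.125
  0.2014·V_3 - 0.1961·V_1 = 0.001389
Determinant D = (0.8241)(0.2014) - (-0.1961)(-0.1961) = 0.1275
V_1 = [(3.125)(0.2014) - (-0.1961)(0.001389)]/D = 4.938 V
V_3 = [(0.8241)(0.001389) - (3.125)(-0.1961)]/D = 4.815 V
V_th = V_1 - V_3 = 4.938 - 4.815 = 0.1225 V
Step 2 — R_th: zero the source — replace V1 by a short circuit (node 2 merges into node 0) — and find the resistance seen between A (node 1) and B (node 3).
Reduce the network between node 1 (A) and node 3 (B) by series/parallel combination:
  Rp1 = R1 ‖ R2 (parallel, both between nodes 0 and 1) = 1/(1/1.6 + 1/330) = 1.592 Ω
  Rp2 = R3 ‖ R4 (parallel, both between nodes 0 and 3) = 1/(1/3600 + 1/200) = 189.5 Ω
  Rs1 = Rp1 + Rp2 (series, joined only at node 0) = 1.592 + 189.5 = 191.1 Ω
  Rp3 = R5 ‖ Rs1 (parallel, both between nodes 1 and 3) = 1/(1/5.1 + 1/191.1) = 4.967 Ω
R_th = 4.967 Ω

Final answer: V_th = 0.1225 V, R_th = 4.967 Ω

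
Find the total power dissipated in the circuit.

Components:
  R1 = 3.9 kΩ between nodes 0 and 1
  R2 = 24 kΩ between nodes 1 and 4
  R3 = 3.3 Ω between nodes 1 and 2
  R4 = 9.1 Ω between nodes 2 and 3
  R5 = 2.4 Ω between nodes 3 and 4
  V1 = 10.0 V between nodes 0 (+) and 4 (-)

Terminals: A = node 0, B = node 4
Nodal analysis, taking node 4 as the 0 V reference.
Source V1 fixes V_0 = 10 V.
KCL at each unknown node (sum of currents leaving = 0; resistances in Ω):
  Node 1: (V_1 - 10)/3900 + (V_1 - 0)/24000 + (V_1 - V_2)/3.3 = 0
  Node 2: (V_2 - V_1)/3.3 + (V_2 - V_3)/9.1 = 0
  Node 3: (V_3 - V_2)/9.1 + (V_3 - 0)/2.4 = 0
Collecting terms (coefficients in siemens):
  0.3033·V_1 - 0.303·V_2 = 0.002564
  0.4129·V_2 - 0.303·V_1 - 0.1099·V_3 = 0
  0.5266·V_3 - 0.1099·V_2 = 0
Solving these 3 simultaneous equations (Gaussian elimination) gives:
  V_1 = 0.03778 V, V_2 = 0.02936 V, V_3 = 0.006127 V
Power in each resistor, P = (ΔV)²/R:
  P_R1 = (10 - 0.03778)²/3900 = 0.02545 W
  P_R2 = (0.03778 - 0)²/24000 = 0.00000005948 W
  P_R3 = (0.03778 - 0.02936)²/3.3 = 0.00002151 W
  P_R4 = (0.02936 - 0.006127)²/9.1 = 0.0000593 W
  P_R5 = (0.006127 - 0)²/2.4 = 0.00001564 W
P_total = P_R1 + P_R2 + P_R3 + P_R4 + P_R5 = 0.02554 W

Final answer: 0.02554 W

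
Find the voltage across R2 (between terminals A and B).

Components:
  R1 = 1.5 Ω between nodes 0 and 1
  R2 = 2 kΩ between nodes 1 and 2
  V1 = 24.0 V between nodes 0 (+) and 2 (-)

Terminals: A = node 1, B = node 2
R1 and R2 are in series across V1 (node 0 → node 1 → node 2), and the output A–B is taken across R2, so this is a voltage divider.
Series current: I = V1/(R1 + R2) = 24/(1.5 + 2000) = 24/2002 = 0.01199 A
V_R2 = I × R2 = V1 × R2/(R1 + R2) = 24 × 2000/2002 = 23.98 V

Final answer: 23.98 V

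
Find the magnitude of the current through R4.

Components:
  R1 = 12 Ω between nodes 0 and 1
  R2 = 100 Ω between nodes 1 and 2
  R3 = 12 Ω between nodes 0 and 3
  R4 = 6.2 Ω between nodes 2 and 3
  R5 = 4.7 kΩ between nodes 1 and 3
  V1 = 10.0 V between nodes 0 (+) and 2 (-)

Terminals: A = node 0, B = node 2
Nodal analysis, taking node 2 as the 0 V reference.
Source V1 fixes V_0 = 10 V.
KCL at each unknown node (sum of currents leaving = 0; resistances in Ω):
  Node 1: (V_1 - 10)/12 + (V_1 - 0)/100 + (V_1 - V_3)/4700 = 0
  Node 3: (V_3 - 10)/12 + (V_3 - 0)/6.2 + (V_3 - V_1)/4700 = 0
Collecting terms (coefficients in siemens):
  0.09355·V_1 - 0.0002128·V_3 = 0.8333
  0.2448·V_3 - 0.0002128·V_1 = 0.8333
Determinant D = (0.09355)(0.2448) - (-0.0002128)(-0.0002128) = 0.0229
V_1 = [(0.8333)(0.2448) - (-0.0002128)(0.8333)]/D = 8.916 V
V_3 = [(0.09355)(0.8333) - (0.8333)(-0.0002128)]/D = 3.411 V
I_R4 = (V_2 - V_3)/R4 = (0 - 3.411)/6.2 = -0.5502 A
|I_R4| = 0.5502 A

Final answer: |I_R4| = 0.5502 A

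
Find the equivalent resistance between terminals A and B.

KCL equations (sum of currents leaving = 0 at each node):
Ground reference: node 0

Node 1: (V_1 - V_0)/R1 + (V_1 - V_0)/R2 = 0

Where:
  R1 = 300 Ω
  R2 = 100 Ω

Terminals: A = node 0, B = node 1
Reduce the network between node 0 (A) and node 1 (B) by series/parallel combination:
  Rp1 = R1 ‖ R2 (parallel, both between nodes 0 and 1) = 1/(1/300 + 1/100) = 75 Ω
R_eq = 75 Ω

Final answer: 75 Ω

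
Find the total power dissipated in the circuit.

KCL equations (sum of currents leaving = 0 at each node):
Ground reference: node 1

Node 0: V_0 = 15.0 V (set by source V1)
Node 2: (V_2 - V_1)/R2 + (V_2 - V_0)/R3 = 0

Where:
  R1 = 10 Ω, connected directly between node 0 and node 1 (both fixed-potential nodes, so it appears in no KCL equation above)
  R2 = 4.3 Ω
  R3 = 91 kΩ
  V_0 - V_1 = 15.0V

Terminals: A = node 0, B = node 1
Nodal analysis, taking node 1 as the 0 V reference.
Source V1 fixes V_0 = 15 V.
KCL at each unknown node (sum of currents leaving = 0; resistances in Ω):
  Node 2: (V_2 - 0)/4.3 + (V_2 - 15)/91000 = 0
Collecting terms: 0.2326 × V_2 = 0.0001648  =>  V_2 = 0.0007088 V
Power in each resistor, P = (ΔV)²/R:
  P_R1 = (15 - 0)²/10 = 22.5 W
  P_R2 = (0 - 0.0007088)²/4.3 = 0.0000001168 W
  P_R3 = (15 - 0.0007088)²/91000 = 0.002472 W
P_total = P_R1 + P_R2 + P_R3 = 22.5 W

Final answer: 22.5 W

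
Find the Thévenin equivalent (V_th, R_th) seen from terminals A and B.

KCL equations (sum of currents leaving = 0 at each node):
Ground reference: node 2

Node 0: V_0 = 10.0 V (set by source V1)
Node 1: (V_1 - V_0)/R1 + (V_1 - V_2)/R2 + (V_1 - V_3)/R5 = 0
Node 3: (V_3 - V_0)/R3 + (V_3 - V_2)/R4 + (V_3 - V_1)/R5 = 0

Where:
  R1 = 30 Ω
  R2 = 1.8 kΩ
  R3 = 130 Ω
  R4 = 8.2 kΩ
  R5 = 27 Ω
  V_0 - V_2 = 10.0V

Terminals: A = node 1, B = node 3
Step 1 — V_th is the open-circuit voltage V_A - V_B (nothing connected across the terminals).
Nodal analysis, taking node 2 as the 0 V reference.
Source V1 fixes V_0 = 10 V.
KCL at each unknown node (sum of currents leaving = 0; resistances in Ω):
  Node 1: (V_1 - 10)/30 + (V_1 - 0)/1800 + (V_1 - V_3)/27 = 0
  Node 3: (V_3 - 10)/130 + (V_3 - 0)/8200 + (V_3 - V_1)/27 = 0
Collecting terms (coefficients in siemens):
  0.07093·V_1 - 0.03704·V_3 = 0.3333
  0.04485·V_3 - 0.03704·V_1 = 0.07692
Determinant D = (0.07093)(0.04485) - (-0.03704)(-0.03704) = 0.001809
V_1 = [(0.3333)(0.04485) - (-0.03704)(0.07692)]/D = 9.837 V
V_3 = [(0.07093)(0.07692) - (0.3333)(-0.03704)]/D = 9.838 V
V_th = V_1 - V_3 = 9.837 - 9.838 = -0.001152 V
Step 2 — R_th: zero the source — replace V1 by a short circuit (node 2 merges into node 0) — and find the resistance seen between A (node 1) and B (node 3).
Reduce the network between node 1 (A) and node 3 (B) by series/parallel combination:
  Rp1 = R1 ‖ R2 (parallel, both between nodes 0 and 1) = 1/(1/30 + 1/1800) = 29.51 Ω
  Rp2 = R3 ‖ R4 (parallel, both between nodes 0 and 3) = 1/(1/130 + 1/8200) = 128 Ω
  Rs1 = Rp1 + Rp2 (series, joined only at node 0) = 29.51 + 128 = 157.5 Ω
  Rp3 = R5 ‖ Rs1 (parallel, both between nodes 1 and 3) = 1/(1/27 + 1/157.5) = 23.05 Ω
R_th = 23.05 Ω

Final answer: V_th = -0.001152 V, R_th = 23.05 Ω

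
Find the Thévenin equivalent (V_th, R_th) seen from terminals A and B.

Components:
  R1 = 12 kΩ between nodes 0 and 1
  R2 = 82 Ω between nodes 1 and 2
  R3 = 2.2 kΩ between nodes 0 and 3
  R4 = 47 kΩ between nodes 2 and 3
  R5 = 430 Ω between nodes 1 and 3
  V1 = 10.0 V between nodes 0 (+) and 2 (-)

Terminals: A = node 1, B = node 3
Step 1 — V_th is the open-circuit voltage V_A - V_B (nothing connected across the terminals).
Nodal analysis, taking node 2 as the 0 V reference.
Source V1 fixes V_0 = 10 V.
KCL at each unknown node (sum of currents leaving = 0; resistances in Ω):
  Node 1: (V_1 - 10)/12000 + (V_1 - 0)/82 + (V_1 - V_3)/430 = 0
  Node 3: (V_3 - 10)/2200 + (V_3 - 0)/47000 + (V_3 - V_1)/430 = 0
Collecting terms (coefficients in siemens):
  0.0146·V_1 - 0.002326·V_3 = 0.0008333
  0.002801·V_3 - 0.002326·V_1 = 0.004545
Determinant D = (0.0146)(0.002801) - (-0.002326)(-0.002326) = 0.0000355
V_1 = [(0.0008333)(0.002801) - (-0.002326)(0.004545)]/D = 0.3635 V
V_3 = [(0.0146)(0.004545) - (0.0008333)(-0.002326)]/D = 1.924 V
V_th = V_1 - V_3 = 0.3635 - 1.924 = -1.561 V
Step 2 — R_th: zero the source — replace V1 by a short circuit (node 2 merges into node 0) — and find the resistance seen between A (node 1) and B (node 3).
Reduce the network between node 1 (A) and node 3 (B) by series/parallel combination:
  Rp1 = R1 ‖ R2 (parallel, both between nodes 0 and 1) = 1/(1/12000 + 1/82) = 81.44 Ω
  Rp2 = R3 ‖ R4 (parallel, both between nodes 0 and 3) = 1/(1/2200 + 1/47000) = 2102 Ω
  Rs1 = Rp1 + Rp2 (series, joined only at node 0) = 81.44 + 2102 = 2183 Ω
  Rp3 = R5 ‖ Rs1 (parallel, both between nodes 1 and 3) = 1/(1/430 + 1/2183) = 359.2 Ω
R_th = 359.2 Ω

Final answer: V_th = -1.561 V, R_th = 359.2 Ω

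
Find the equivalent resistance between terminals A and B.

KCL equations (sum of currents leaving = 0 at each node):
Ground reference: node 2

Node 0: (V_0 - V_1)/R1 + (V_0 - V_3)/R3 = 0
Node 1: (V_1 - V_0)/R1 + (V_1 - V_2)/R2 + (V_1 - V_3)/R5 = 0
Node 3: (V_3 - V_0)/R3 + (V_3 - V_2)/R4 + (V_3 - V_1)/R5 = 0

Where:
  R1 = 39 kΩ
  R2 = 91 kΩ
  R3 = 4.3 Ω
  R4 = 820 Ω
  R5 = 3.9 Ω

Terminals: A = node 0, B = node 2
The network is not a plain series/parallel combination. Inject a 1 A test current into terminal A (node 0) and return it from terminal B (node 2); then R_eq = V_A / (1 A).
Nodal analysis, taking node 2 as the 0 V reference.
Current source I_test pushes 1 A into node 0 and draws it out of node 2.
KCL at each unknown node (sum of currents leaving = 0; resistances in Ω):
  Node 0: (V_0 - V_1)/39000 + (V_0 - V_3)/4.3 - 1 = 0
  Node 1: (V_1 - V_0)/39000 + (V_1 - 0)/91000 + (V_1 - V_3)/3.9 = 0
  Node 3: (V_3 - V_0)/4.3 + (V_3 - V_1)/3.9 + (V_3 - 0)/820 = 0
Collecting terms (coefficients in siemens):
  0.2326·V_0 - 0.00002564·V_1 - 0.2326·V_3 = 1
  0.2564·V_1 - 0.00002564·V_0 - 0.2564·V_3 = 0
  0.4902·V_3 - 0.2326·V_0 - 0.2564·V_1 = 0
Solving these 3 simultaneous equations (Gaussian elimination) gives:
  V_0 = 817 V, V_1 = 812.6 V, V_3 = 812.7 V
R_eq = V_0 / 1 A = 817 Ω

Final answer: 817 Ω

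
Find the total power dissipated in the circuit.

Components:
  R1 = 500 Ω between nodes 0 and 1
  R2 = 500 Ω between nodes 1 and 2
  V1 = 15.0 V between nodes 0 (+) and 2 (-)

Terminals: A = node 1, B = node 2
Nodal analysis, taking node 2 as the 0 V reference.
Source V1 fixes V_0 = 15 V.
KCL at each unknown node (sum of currents leaving = 0; resistances in Ω):
  Node 1: (V_1 - 15)/500 + (V_1 - 0)/500 = 0
Collecting terms: 0.004 × V_1 = 0.03  =>  V_1 = 7.5 V
Power in each resistor, P = (ΔV)²/R:
  P_R1 = (15 - 7.5)²/500 = 0.1125 W
  P_R2 = (7.5 - 0)²/500 = 0.1125 W
P_total = P_R1 + P_R2 = 0.225 W

Final answer: 0.225 W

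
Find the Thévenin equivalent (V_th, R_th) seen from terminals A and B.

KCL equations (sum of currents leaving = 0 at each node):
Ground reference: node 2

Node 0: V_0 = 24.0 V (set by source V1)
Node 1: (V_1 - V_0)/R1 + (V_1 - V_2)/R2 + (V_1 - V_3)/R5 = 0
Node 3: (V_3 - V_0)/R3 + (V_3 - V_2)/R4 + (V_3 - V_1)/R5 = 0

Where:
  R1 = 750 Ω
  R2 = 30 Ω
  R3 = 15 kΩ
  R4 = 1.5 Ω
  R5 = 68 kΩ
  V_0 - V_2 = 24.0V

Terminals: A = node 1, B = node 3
Step 1 — V_th is the open-circuit voltage V_A - V_B (nothing connected across the terminals).
Nodal analysis, taking node 2 as the 0 V reference.
Source V1 fixes V_0 = 24 V.
KCL at each unknown node (sum of currents leaving = 0; resistances in Ω):
  Node 1: (V_1 - 24)/750 + (V_1 - 0)/30 + (V_1 - V_3)/68000 = 0
  Node 3: (V_3 - 24)/15000 + (V_3 - 0)/1.5 + (V_3 - V_1)/68000 = 0
Collecting terms (coefficients in siemens):
  0.03468·V_1 - 0.00001471·V_3 = 0.032
  0.6667·V_3 - 0.00001471·V_1 = 0.0016
Determinant D = (0.03468)(0.6667) - (-0.00001471)(-0.00001471) = 0.02312
V_1 = [(0.032)(0.6667) - (-0.00001471)(0.0016)]/D = 0.9227 V
V_3 = [(0.03468)(0.0016) - (0.032)(-0.00001471)]/D = 0.00242 V
V_th = V_1 - V_3 = 0.9227 - 0.00242 = 0.9203 V
Step 2 — R_th: zero the source — replace V1 by a short circuit (node 2 merges into node 0) — and find the resistance seen between A (node 1) and B (node 3).
Reduce the network between node 1 (A) and node 3 (B) by series/parallel combination:
  Rp1 = R1 ‖ R2 (parallel, both between nodes 0 and 1) = 1/(1/750 + 1/30) = 28.85 Ω
  Rp2 = R3 ‖ R4 (parallel, both between nodes 0 and 3) = 1/(1/15000 + 1/1.5) = 1.5 Ω
  Rs1 = Rp1 + Rp2 (series, joined only at node 0) = 28.85 + 1.5 = 30.35 Ω
  Rp3 = R5 ‖ Rs1 (parallel, both between nodes 1 and 3) = 1/(1/68000 + 1/30.35) = 30.33 Ω
R_th = 30.33 Ω

Final answer: V_th = 0.9203 V, R_th = 30.33 Ω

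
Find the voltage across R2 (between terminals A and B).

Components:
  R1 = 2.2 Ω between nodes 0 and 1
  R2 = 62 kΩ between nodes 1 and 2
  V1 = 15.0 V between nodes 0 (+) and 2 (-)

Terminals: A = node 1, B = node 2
R1 and R2 are in series across V1 (node 0 → node 1 → node 2), and the output A–B is taken across R2, so this is a voltage divider.
Series current: I = V1/(R1 + R2) = 15/(2.2 + 62000) = 15/62000 = 0.0002419 A
V_R2 = I × R2 = V1 × R2/(R1 + R2) = 15 × 62000/62000 = 15 V

Final answer: 15 V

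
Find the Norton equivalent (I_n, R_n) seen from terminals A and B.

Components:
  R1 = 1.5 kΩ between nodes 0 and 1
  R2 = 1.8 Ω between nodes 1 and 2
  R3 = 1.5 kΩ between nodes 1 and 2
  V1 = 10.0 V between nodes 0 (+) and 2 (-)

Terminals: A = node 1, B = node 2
Find the Thévenin equivalent first; then I_n = V_th/R_th and R_n = R_th.
Step 1 — V_th is the open-circuit voltage V_A - V_B (nothing connected across the terminals).
Nodal analysis, taking node 2 as the 0 V reference.
Source V1 fixes V_0 = 10 V.
KCL at each unknown node (sum of currents leaving = 0; resistances in Ω):
  Node 1: (V_1 - 10)/1500 + (V_1 - 0)/1.8 + (V_1 - 0)/1500 = 0
Collecting terms: 0.5569 × V_1 = 0.006667  =>  V_1 = 0.01197 V
V_th = V_1 - V_2 = 0.01197 - 0 = 0.01197 V
Step 2 — R_th: zero the source — replace V1 by a short circuit (node 2 merges into node 0) — and find the resistance seen between A (node 1) and B (node 0).
Reduce the network between node 1 (A) and node 0 (B) by series/parallel combination:
  Rp1 = R1 ‖ R2 ‖ R3 (parallel, all between nodes 0 and 1) = 1/(1/1500 + 1/1.8 + 1/1500) = 1.796 Ω
R_th = 1.796 Ω
I_n = V_th/R_th = 0.01197/1.796 = 0.006667 A, and R_n = R_th = 1.796 Ω

Final answer: I_n = 0.006667 A, R_n = 1.796 Ω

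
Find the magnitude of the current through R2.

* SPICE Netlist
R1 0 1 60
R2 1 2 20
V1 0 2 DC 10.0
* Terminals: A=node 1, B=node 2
Nodal analysis, taking node 2 as the 0 V reference.
Source V1 fixes V_0 = 10 V.
KCL at each unknown node (sum of currents leaving = 0; resistances in Ω):
  Node 1: (V_1 - 10)/60 + (V_1 - 0)/20 = 0
Collecting terms: 0.06667 × V_1 = 0.1667  =>  V_1 = 2.5 V
I_R2 = (V_1 - V_2)/R2 = (2.5 - 0)/20 = 0.125 A
|I_R2| = 0.125 A

Final answer: |I_R2| = 0.125 A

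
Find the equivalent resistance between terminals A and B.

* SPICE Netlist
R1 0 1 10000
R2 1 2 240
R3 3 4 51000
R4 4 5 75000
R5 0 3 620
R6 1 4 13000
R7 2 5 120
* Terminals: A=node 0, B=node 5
The network is not a plain series/parallel combination. Inject a 1 A test current into terminal A (node 0) and return it from terminal B (node 5); then R_eq = V_A / (1 A).
Nodal analysis, taking node 5 as the 0 V reference.
Current source I_test pushes 1 A into node 0 and draws it out of node 5.
KCL at each unknown node (sum of currents leaving = 0; resistances in Ω):
  Node 0: (V_0 - V_1)/10000 + (V_0 - V_3)/620 - 1 = 0
  Node 1: (V_1 - V_0)/10000 + (V_1 - V_2)/240 + (V_1 - V_4)/13000 = 0
  Node 2: (V_2 - V_1)/240 + (V_2 - 0)/120 = 0
  Node 3: (V_3 - V_0)/620 + (V_3 - V_4)/51000 = 0
  Node 4: (V_4 - V_1)/13000 + (V_4 - V_3)/51000 + (V_4 - 0)/75000 = 0
Collecting terms (coefficients in siemens):
  0.001713·V_0 - 0.0001·V_1 - 0.001613·V_3 = 1
  0.004344·V_1 - 0.0001·V_0 - 0.004167·V_2 - 0.00007692·V_4 = 0
  0.0125·V_2 - 0.004167·V_1 = 0
  0.001633·V_3 - 0.001613·V_0 - 0.00001961·V_4 = 0
  0.0001099·V_4 - 0.00007692·V_1 - 0.00001961·V_3 = 0
Solving these 5 simultaneous equations (Gaussian elimination) gives:
  V_0 = 8969 V, V_1 = 351.2 V, V_2 = 117.1 V, V_3 = 8883 V
  V_4 = 1831 V
R_eq = V_0 / 1 A = 8969 Ω = 8.969 kΩ

Final answer: 8.969 kΩ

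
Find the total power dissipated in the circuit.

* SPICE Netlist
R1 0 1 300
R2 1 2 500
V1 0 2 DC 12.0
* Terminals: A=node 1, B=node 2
Nodal analysis, taking node 2 as the 0 V reference.
Source V1 fixes V_0 = 12 V.
KCL at each unknown node (sum of currents leaving = 0; resistances in Ω):
  Node 1: (V_1 - 12)/300 + (V_1 - 0)/500 = 0
Collecting terms: 0.005333 × V_1 = 0.04  =>  V_1 = 7.5 V
Power in each resistor, P = (ΔV)²/R:
  P_R1 = (12 - 7.5)²/300 = 0.0675 W
  P_R2 = (7.5 - 0)²/500 = 0.1125 W
P_total = P_R1 + P_R2 = 0.18 W

Final answer: 0.18 W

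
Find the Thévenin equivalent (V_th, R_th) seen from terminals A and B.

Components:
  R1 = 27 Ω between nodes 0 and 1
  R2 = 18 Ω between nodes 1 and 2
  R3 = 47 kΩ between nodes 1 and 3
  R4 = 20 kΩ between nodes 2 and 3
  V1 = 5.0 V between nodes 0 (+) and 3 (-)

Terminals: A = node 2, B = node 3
Step 1 — V_th is the open-circuit voltage V_A - V_B (nothing connected across the terminals).
Nodal analysis, taking node 3 as the 0 V reference.
Source V1 fixes V_0 = 5 V.
KCL at each unknown node (sum of currents leaving = 0; resistances in Ω):
  Node 1: (V_1 - 5)/27 + (V_1 - V_2)/18 + (V_1 - 0)/47000 = 0
  Node 2: (V_2 - V_1)/18 + (V_2 - 0)/20000 = 0
Collecting terms (coefficients in siemens):
  0.09261·V_1 - 0.05556·V_2 = 0.1852
  0.05561·V_2 - 0.05556·V_1 = 0
Determinant D = (0.09261)(0.05561) - (-0.05556)(-0.05556) = 0.002063
V_1 = [(0.1852)(0.05561) - (-0.05556)(0)]/D = 4.99 V
V_2 = [(0.09261)(0) - (0.1852)(-0.05556)]/D = 4.986 V
V_th = V_2 - V_3 = 4.986 - 0 = 4.986 V
Step 2 — R_th: zero the source — replace V1 by a short circuit (node 3 merges into node 0) — and find the resistance seen between A (node 2) and B (node 0).
Reduce the network between node 2 (A) and node 0 (B) by series/parallel combination:
  Rp1 = R1 ‖ R3 (parallel, both between nodes 0 and 1) = 1/(1/27 + 1/47000) = 26.98 Ω
  Rs1 = R2 + Rp1 (series, joined only at node 1) = 18 + 26.98 = 44.98 Ω
  Rp2 = R4 ‖ Rs1 (parallel, both between nodes 0 and 2) = 1/(1/20000 + 1/44.98) = 44.88 Ω
R_th = 44.88 Ω

Final answer: V_th = 4.986 V, R_th = 44.88 Ω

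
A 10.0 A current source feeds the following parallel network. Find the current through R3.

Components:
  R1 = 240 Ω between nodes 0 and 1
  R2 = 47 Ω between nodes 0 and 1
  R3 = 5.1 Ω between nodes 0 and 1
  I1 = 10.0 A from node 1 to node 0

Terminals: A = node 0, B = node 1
All resistors sit directly between nodes 0 and 1, so they are in parallel and share one voltage V; the full source current 10 A splits among them.
1/R_par = 1/240 + 1/47 + 1/5.1 = 0.2215 S  =>  R_par = 4.514 Ω
V = I × R_par = 10 × 4.514 = 45.14 V
I_R3 = V/R3 = 45.14/5.1 = 8.851 A

Final answer: 8.851 A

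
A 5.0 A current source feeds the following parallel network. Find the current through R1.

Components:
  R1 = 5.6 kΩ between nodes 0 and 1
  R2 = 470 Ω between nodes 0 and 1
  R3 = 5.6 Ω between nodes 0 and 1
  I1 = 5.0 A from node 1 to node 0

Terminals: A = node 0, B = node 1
All resistors sit directly between nodes 0 and 1, so they are in parallel and share one voltage V; the full source current 5 A splits among them.
1/R_par = 1/5600 + 1/470 + 1/5.6 = 0.1809 S  =>  R_par = 5.529 Ω
V = I × R_par = 5 × 5.529 = 27.64 V
I_R1 = V/R1 = 27.64/5600 = 0.004936 A

Final answer: 0.004936 A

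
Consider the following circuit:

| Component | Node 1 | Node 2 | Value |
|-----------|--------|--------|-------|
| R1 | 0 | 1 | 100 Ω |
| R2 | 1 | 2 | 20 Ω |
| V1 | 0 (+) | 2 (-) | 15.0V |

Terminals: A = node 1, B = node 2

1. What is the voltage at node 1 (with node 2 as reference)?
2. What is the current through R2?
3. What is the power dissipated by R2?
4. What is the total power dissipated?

Nodal analysis, taking node 2 as the 0 V reference.
Source V1 fixes V_0 = 15 V.
KCL at each unknown node (sum of currents leaving = 0; resistances in Ω):
  Node 1: (V_1 - 15)/100 + (V_1 - 0)/20 = 0
Collecting terms: 0.06 × V_1 = 0.15  =>  V_1 = 2.5 V
Part 1:
  Read off the nodal solution: V_1 = 2.5 V
Part 2:
  I_R2 = (V_1 - V_2)/R2 = (2.5 - 0)/20 = 0.125 A
  Magnitude: I_R2 = 0.125 A
Part 3:
  I_R2 = (V_1 - V_2)/R2 = (2.5 - 0)/20 = 0.125 A
  P_R2 = I_R2² × R2 = (0.125)² × 20 = 0.3125 W
Part 4:
  Power in each resistor, P = (ΔV)²/R:
    P_R1 = (15 - 2.5)²/100 = 1.562 W
    P_R2 = (2.5 - 0)²/20 = 0.3125 W
  P_total = P_R1 + P_R2 = 1.875 W

Final answers:
1. V_1 = 2.5 V
2. I_R2 = 0.125 A
3. P_R2 = 0.3125 W
4. P_total = 1.875 W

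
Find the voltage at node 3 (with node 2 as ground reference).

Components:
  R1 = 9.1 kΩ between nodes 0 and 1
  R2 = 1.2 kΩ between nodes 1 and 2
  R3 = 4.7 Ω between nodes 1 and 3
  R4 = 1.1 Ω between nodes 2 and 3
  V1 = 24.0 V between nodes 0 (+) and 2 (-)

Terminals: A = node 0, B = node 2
Nodal analysis, taking node 2 as the 0 V reference.
Source V1 fixes V_0 = 24 V.
KCL at each unknown node (sum of currents leaving = 0; resistances in Ω):
  Node 1: (V_1 - 24)/9100 + (V_1 - 0)/1200 + (V_1 - V_3)/4.7 = 0
  Node 3: (V_3 - V_1)/4.7 + (V_3 - 0)/1.1 = 0
Collecting terms (coefficients in siemens):
  0.2137·V_1 - 0.2128·V_3 = 0.002637
  1.122·V_3 - 0.2128·V_1 = 0
Determinant D = (0.2137)(1.122) - (-0.2128)(-0.2128) = 0.1945
V_1 = [(0.002637)(1.122) - (-0.2128)(0)]/D = 0.01521 V
V_3 = [(0.2137)(0) - (0.002637)(-0.2128)]/D = 0.002885 V
The requested potential is V_3 = 0.002885 V.

Final answer: V_3 = 0.002885 V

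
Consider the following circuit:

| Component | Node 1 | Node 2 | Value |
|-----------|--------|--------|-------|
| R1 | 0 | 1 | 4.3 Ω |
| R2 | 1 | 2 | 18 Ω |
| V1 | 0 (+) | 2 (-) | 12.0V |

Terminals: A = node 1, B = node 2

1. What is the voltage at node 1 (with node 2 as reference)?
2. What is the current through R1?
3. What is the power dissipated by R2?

Nodal analysis, taking node 2 as the 0 V reference.
Source V1 fixes V_0 = 12 V.
KCL at each unknown node (sum of currents leaving = 0; resistances in Ω):
  Node 1: (V_1 - 12)/4.3 + (V_1 - 0)/18 = 0
Collecting terms: 0.2881 × V_1 = 2.791  =>  V_1 = 9.686 V
Part 1:
  Read off the nodal solution: V_1 = 9.686 V
Part 2:
  I_R1 = (V_0 - V_1)/R1 = (12 - 9.686)/4.3 = 0.5381 A
  Magnitude: I_R1 = 0.5381 A
Part 3:
  I_R2 = (V_1 - V_2)/R2 = (9.686 - 0)/18 = 0.5381 A
  P_R2 = I_R2² × R2 = (0.5381)² × 18 = 5.212 W

Final answers:
1. V_1 = 9.686 V
2. I_R1 = 0.5381 A
3. P_R2 = 5.212 W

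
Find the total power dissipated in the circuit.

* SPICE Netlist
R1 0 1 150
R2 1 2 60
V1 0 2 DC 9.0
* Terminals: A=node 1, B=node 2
Nodal analysis, taking node 2 as the 0 V reference.
Source V1 fixes V_0 = 9 V.
KCL at each unknown node (sum of currents leaving = 0; resistances in Ω):
  Node 1: (V_1 - 9)/150 + (V_1 - 0)/60 = 0
Collecting terms: 0.02333 × V_1 = 0.06  =>  V_1 = 2.571 V
Power in each resistor, P = (ΔV)²/R:
  P_R1 = (9 - 2.571)²/150 = 0.2755 W
  P_R2 = (2.571 - 0)²/60 = 0.1102 W
P_total = P_R1 + P_R2 = 0.3857 W

Final answer: 0.3857 W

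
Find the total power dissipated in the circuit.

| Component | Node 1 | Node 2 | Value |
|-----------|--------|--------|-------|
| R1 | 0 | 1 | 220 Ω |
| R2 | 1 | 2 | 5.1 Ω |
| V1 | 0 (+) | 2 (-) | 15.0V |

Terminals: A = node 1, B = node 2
Nodal analysis, taking node 2 as the 0 V reference.
Source V1 fixes V_0 = 15 V.
KCL at each unknown node (sum of currents leaving = 0; resistances in Ω):
  Node 1: (V_1 - 15)/220 + (V_1 - 0)/5.1 = 0
Collecting terms: 0.2006 × V_1 = 0.06818  =>  V_1 = 0.3398 V
Power in each resistor, P = (ΔV)²/R:
  P_R1 = (15 - 0.3398)²/220 = 0.9769 W
  P_R2 = (0.3398 - 0)²/5.1 = 0.02265 W
P_total = P_R1 + P_R2 = 0.9996 W

Final answer: 0.9996 W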